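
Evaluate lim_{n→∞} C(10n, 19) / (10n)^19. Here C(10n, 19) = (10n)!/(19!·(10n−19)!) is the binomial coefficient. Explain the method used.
lim = 1/19! = 1/121645100408832000

With N = 10n → ∞: C(N, 19) / N^19 = [N(N−1)…(N−18)] / (19! · N^19) = (1/19!) · 1 · (1 − 1/(10n)) · … · (1 − 18/(10n)). Each factor → 1 as N → ∞, so the limit is 1/19! = 1/121645100408832000.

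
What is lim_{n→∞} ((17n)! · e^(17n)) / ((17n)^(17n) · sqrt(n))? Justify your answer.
lim = sqrt(2π·17)

Stirling: (17n)! ~ sqrt(2π·17n) · (17n/e)^(17n). Hence
  (17n)! · e^(17n) / (17n)^(17n) ~ sqrt(2π·17n).
Dividing by sqrt(n): sqrt(2π·17n) / sqrt(n) = sqrt(2π·17) · n^((1−1)/2), so the limit is sqrt(2π·17).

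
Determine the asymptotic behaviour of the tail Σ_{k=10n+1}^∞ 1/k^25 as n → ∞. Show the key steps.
Σ_{k>10n} 1/k^25 ~ 1/(24 · (10n)^24)

Compare to the integral: ∫_{10n}^∞ x^(−25) dx = [−x^(−24)/24]_{10n}^∞ = 1/((25−1)·(10n)^24). Euler-Maclaurin then gives
  Σ_{k>10n} 1/k^25 = ∫_{10n}^∞ dx/x^25 − 1/(2·(10n)^25) + O(1/(10n)^26).
(Equivalently this is ζ(25) − Σ_{k≤10n} 1/k^25.)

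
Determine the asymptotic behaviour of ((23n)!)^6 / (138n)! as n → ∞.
((23n)!)^6/(138n)! ~ ((2π·23n)^(5/2) / sqrt(6)) · 6^(−6·23n)  →  0

Write N = 23n. Stirling: N! ~ sqrt(2π N)(N/e)^N and (6N)! ~ sqrt(2π·6N)·(6N/e)^(6N).
  (N!)^6/(6N)! ~ (2π N)^(6/2) (N/e)^(6N) / [sqrt(2π·6N) (6N/e)^(6N)]
     = (2π N)^(6/2) / sqrt(2π·6N) · (N/(6N))^(6N)
     = (2π N)^((6−1)/2) / sqrt(6) · 6^(−6N).
Since 6^6 > 1, the factor 6^(−6N) decays exponentially, so the ratio → 0. Substituting N = 23n gives the stated form.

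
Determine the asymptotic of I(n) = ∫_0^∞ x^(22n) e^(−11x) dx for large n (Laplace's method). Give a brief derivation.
I(n) ~ (sqrt(2π·22n) / 11) · (22n/(11e))^(22n)

Write the integrand as exp(22n ln x − 11x) and set f(x) = 22n ln x − 11x. Then f'(x) = 22n/x − 11 = 0 at x* = 22n/11, and f''(x*) = −22n/x*^2 = −11^2/(22n). Laplace's method (interior maximum) gives
  I(n) ~ e^(f(x*)) · sqrt(2π / |f''(x*)|)
        = exp(22n ln(22n/11) − 22n) · sqrt(2π · 22n / 11^2)
        = (22n/11)^(22n) e^(−22n) · sqrt(2π·22n) / 11
        = (sqrt(2π·22n) / 11) · (22n/(11e))^(22n).
This matches Γ(22n+1)/11^(22n+1) with Stirling applied to Γ.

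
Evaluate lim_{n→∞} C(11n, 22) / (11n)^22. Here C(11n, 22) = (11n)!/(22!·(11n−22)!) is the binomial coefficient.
lim = 1/22! = 1/1124000727777607680000

With N = 11n → ∞: C(N, 22) / N^22 = [N(N−1)…(N−21)] / (22! · N^22) = (1/22!) · 1 · (1 − 1/(11n)) · … · (1 − 21/(11n)). Each factor → 1 as N → ∞, so the limit is 1/22! = 1/1124000727777607680000.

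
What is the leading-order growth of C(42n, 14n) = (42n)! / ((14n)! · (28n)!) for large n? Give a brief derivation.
C(42n, 14n) ~ (27/4)^(14n) · sqrt(3/(4π·14n))

Write N = 14n. Apply Stirling to each factorial:
  (3N)! ~ sqrt(2π·3N) · (3N/e)^(3N),
  N! ~ sqrt(2π N) · (N/e)^N,
  (2N)! ~ sqrt(2π·2N) · (2N/e)^(2N).
The exponential factors combine to (3N)^(3N) / (N^N · (2N)^(2N)) = 3^(3N)/2^(2N) = (3^3/2^2)^N = (27/4)^N.
The square-root prefactors combine to sqrt(2π·3N) / (sqrt(2π N)·sqrt(2π·2N)) = sqrt(3 / (2π·2·N)) = sqrt(3/(4π·14n)).
Substituting N = 14n: C(42n, 14n) ~ (27/4)^(14n) · sqrt(3/(4π·14n)).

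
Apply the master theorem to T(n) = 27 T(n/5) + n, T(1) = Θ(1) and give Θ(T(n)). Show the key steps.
T(n) = Θ(n^(log_5 27))

Master theorem: compare f(n) = n to n^(log_5 27) where log_5 27 ≈ 2.048. Since 1 < log_5 27, we have f(n) = O(n^(log_5 27 − ε)) for some ε > 0 — Case 1. Hence T(n) = Θ(n^(log_5 27)).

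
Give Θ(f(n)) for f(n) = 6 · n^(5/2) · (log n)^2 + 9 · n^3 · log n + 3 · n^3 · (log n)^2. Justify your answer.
f(n) ∈ Θ(n^3 · (log n)^2)

Compare the terms by growth order. For large n, n^a · (log n)^b dominates n^a' · (log n)^b' iff a > a', or (a = a' and b > b'). Ranking the 3 terms shows the dominant one is 3 · n^3 · (log n)^2. Hence f(n) ∈ Θ(n^3 · (log n)^2).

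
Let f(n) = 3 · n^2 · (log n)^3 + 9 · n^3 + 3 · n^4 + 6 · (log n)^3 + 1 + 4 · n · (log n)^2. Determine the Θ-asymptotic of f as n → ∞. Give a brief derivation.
f(n) ∈ Θ(n^4)

Compare the terms by growth order. For large n, n^a · (log n)^b dominates n^a' · (log n)^b' iff a > a', or (a = a' and b > b'). Ranking the 6 terms shows the dominant one is 3 · n^4. Hence f(n) ∈ Θ(n^4).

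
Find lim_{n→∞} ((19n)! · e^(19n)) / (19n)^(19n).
lim = ∞

Stirling: (19n)! ~ sqrt(2π·19n) · (19n/e)^(19n). Hence
  (19n)! · e^(19n) / (19n)^(19n) ~ sqrt(2π·19n) = sqrt(2π·19) · sqrt(n) → ∞.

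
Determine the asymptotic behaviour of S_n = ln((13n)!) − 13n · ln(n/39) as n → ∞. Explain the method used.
S_n ~ 13n · (ln 507 − 1) + O(ln n)

Stirling: ln((13n)!) = 13n ln(13n) − 13n + O(ln n).
  S_n = 13n ln(13n) − 13n − 13n ln(n/39) + O(ln n)
      = 13n ln(13n) − 13n ln n + 13n ln 39 − 13n + O(ln n)
      = 13n ln 13 + 13n ln 39 − 13n + O(ln n)
      = 13n (ln 507 − 1) + O(ln n).
Numerically ln(507) − 1 ≈ 5.2285.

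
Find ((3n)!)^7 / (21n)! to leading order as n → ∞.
((3n)!)^7/(21n)! ~ ((2π·3n)^(6/2) / sqrt(7)) · 7^(−7·3n)  →  0

Write N = 3n. Stirling: N! ~ sqrt(2π N)(N/e)^N and (7N)! ~ sqrt(2π·7N)·(7N/e)^(7N).
  (N!)^7/(7N)! ~ (2π N)^(7/2) (N/e)^(7N) / [sqrt(2π·7N) (7N/e)^(7N)]
     = (2π N)^(7/2) / sqrt(2π·7N) · (N/(7N))^(7N)
     = (2π N)^((7−1)/2) / sqrt(7) · 7^(−7N).
Since 7^7 > 1, the factor 7^(−7N) decays exponentially, so the ratio → 0. Substituting N = 3n gives the stated form.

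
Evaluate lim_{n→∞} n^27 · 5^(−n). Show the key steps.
lim = 0

Exponentials with base > 1 dominate every fixed polynomial: for any fixed c, n^c / 5^n → 0 as n → ∞ (e.g. by the ratio test, or by writing 5^n = e^(n ln 5) and noting e^(n ln 5) / n^c → ∞). Hence n^27 · 5^(−n) = n^27 / 5^n → 0.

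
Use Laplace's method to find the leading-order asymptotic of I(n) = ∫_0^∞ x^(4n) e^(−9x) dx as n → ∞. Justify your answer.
I(n) ~ (sqrt(2π·4n) / 9) · (4n/(9e))^(4n)

Write the integrand as exp(4n ln x − 9x) and set f(x) = 4n ln x − 9x. Then f'(x) = 4n/x − 9 = 0 at x* = 4n/9, and f''(x*) = −4n/x*^2 = −9^2/(4n). Laplace's method (interior maximum) gives
  I(n) ~ e^(f(x*)) · sqrt(2π / |f''(x*)|)
        = exp(4n ln(4n/9) − 4n) · sqrt(2π · 4n / 9^2)
        = (4n/9)^(4n) e^(−4n) · sqrt(2π·4n) / 9
        = (sqrt(2π·4n) / 9) · (4n/(9e))^(4n).
This matches Γ(4n+1)/9^(4n+1) with Stirling applied to Γ.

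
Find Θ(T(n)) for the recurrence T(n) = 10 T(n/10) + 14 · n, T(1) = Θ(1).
T(n) = Θ(n log n)

log_10 10 = 1, and f(n) = 14 · n = Θ(n^(log_10 10)). This is Case 2 of the master theorem: T(n) = Θ(f(n) · log n) = Θ(n log n).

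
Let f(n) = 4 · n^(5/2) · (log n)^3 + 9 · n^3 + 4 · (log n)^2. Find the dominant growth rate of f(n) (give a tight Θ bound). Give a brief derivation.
f(n) ∈ Θ(n^3)

Compare the terms by growth order. For large n, n^a · (log n)^b dominates n^a' · (log n)^b' iff a > a', or (a = a' and b > b'). Ranking the 3 terms shows the dominant one is 9 · n^3. Hence f(n) ∈ Θ(n^3).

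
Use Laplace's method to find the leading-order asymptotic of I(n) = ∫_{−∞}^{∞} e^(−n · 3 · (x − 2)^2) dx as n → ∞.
I(n) = sqrt(π/(3n))

Here φ(x) = 3 · (x − 2)^2 has its unique minimum at x* = 2 with φ(x*) = 0 and φ''(x*) = 6. Laplace's method gives
  I(n) ~ e^(−n φ(x*)) · sqrt(2π / (n · φ''(x*))) = sqrt(2π / (6n)) = sqrt(π/(3n)).
This is exact: substituting u = (x − 2)·sqrt(3n) gives I(n) = (1/sqrt(3n)) ∫_{−∞}^{∞} e^(−u^2) du = sqrt(π/(3n)).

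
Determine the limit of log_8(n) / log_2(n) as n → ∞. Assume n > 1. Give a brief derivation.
lim = ln(2) / ln(8) = log_8(2)

Change of base: log_8(n) = ln n / ln 8 and log_2(n) = ln n / ln 2. The ratio is (ln n / ln 8) · (ln 2 / ln n) = ln 2 / ln 8, a constant independent of n. So the limit is ln 2 / ln 8 = log_8(2).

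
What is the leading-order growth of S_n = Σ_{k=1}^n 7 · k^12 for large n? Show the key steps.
S_n ~ 7 · n^13 / 13

By integral comparison (Euler-Maclaurin), Σ_{k=1}^n 7 · k^12 = 7 · ∫_0^n x^12 dx + O(n^12) = 7 · n^13/13 + O(n^12). (Equivalently, Faulhaber's formula gives the same leading term.)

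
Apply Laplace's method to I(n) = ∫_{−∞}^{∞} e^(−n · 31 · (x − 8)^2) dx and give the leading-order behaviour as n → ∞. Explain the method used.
I(n) = sqrt(π/(31n))

Here φ(x) = 31 · (x − 8)^2 has its unique minimum at x* = 8 with φ(x*) = 0 and φ''(x*) = 62. Laplace's method gives
  I(n) ~ e^(−n φ(x*)) · sqrt(2π / (n · φ''(x*))) = sqrt(2π / (62n)) = sqrt(π/(31n)).
This is exact: substituting u = (x − 8)·sqrt(31n) gives I(n) = (1/sqrt(31n)) ∫_{−∞}^{∞} e^(−u^2) du = sqrt(π/(31n)).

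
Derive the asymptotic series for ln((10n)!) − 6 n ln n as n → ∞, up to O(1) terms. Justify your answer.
ln((10n)!) − 6 n ln n = 4 n ln n + 10(ln 10 − 1) n + (1/2) ln(2π·10n) + O(1/n)

Stirling: ln((10n)!) = 10n ln(10n) − 10n + (1/2) ln(2π·10n) + O(1/n).
Expand 10n ln(10n) = 10n (ln n + ln 10) = 10n ln n + 10n ln 10.
Subtract 6n ln n: leading term is (10 − 6) n ln n = 4 n ln n. The next term is 10n ln 10 − 10n = 10(ln 10 − 1) n. Then the (1/2) ln(2π·10n) correction.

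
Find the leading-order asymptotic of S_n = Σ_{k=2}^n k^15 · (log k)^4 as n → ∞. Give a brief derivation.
S_n ~ n^16 · (log n)^4 / 16

By integral comparison, S_n = ∫_1^n x^15 · (log x)^4 dx + O(n^15 · (log n)^4). For the integral, the leading term of ∫_1^n x^15 (log x)^4 dx is n^16/16 · (log n)^4 (by repeated integration by parts; each step lowers the log-exponent and produces a relatively O(1/log n) correction). Hence S_n ~ n^16 · (log n)^4 / 16.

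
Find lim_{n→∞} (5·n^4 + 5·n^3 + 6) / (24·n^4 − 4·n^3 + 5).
lim = 5/24

For large n the leading n^4 terms dominate both numerator and denominator. Dividing top and bottom by n^4, every other term tends to 0, leaving 5/24.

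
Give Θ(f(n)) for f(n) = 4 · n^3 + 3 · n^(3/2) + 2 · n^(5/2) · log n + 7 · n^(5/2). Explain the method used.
f(n) ∈ Θ(n^3)

Compare the terms by growth order. For large n, n^a · (log n)^b dominates n^a' · (log n)^b' iff a > a', or (a = a' and b > b'). Ranking the 4 terms shows the dominant one is 4 · n^3. Hence f(n) ∈ Θ(n^3).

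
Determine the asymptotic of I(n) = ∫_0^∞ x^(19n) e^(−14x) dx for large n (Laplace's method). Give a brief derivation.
I(n) ~ (sqrt(2π·19n) / 14) · (19n/(14e))^(19n)

Write the integrand as exp(19n ln x − 14x) and set f(x) = 19n ln x − 14x. Then f'(x) = 19n/x − 14 = 0 at x* = 19n/14, and f''(x*) = −19n/x*^2 = −14^2/(19n). Laplace's method (interior maximum) gives
  I(n) ~ e^(f(x*)) · sqrt(2π / |f''(x*)|)
        = exp(19n ln(19n/14) − 19n) · sqrt(2π · 19n / 14^2)
        = (19n/14)^(19n) e^(−19n) · sqrt(2π·19n) / 14
        = (sqrt(2π·19n) / 14) · (19n/(14e))^(19n).
This matches Γ(19n+1)/14^(19n+1) with Stirling applied to Γ.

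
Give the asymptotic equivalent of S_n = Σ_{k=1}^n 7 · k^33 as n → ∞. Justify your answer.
S_n ~ 7 · n^34 / 34

By integral comparison (Euler-Maclaurin), Σ_{k=1}^n 7 · k^33 = 7 · ∫_0^n x^33 dx + O(n^33) = 7 · n^34/34 + O(n^33). (Equivalently, Faulhaber's formula gives the same leading term.)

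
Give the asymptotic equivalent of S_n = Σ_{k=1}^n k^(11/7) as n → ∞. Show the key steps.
S_n ~ (7/18) · n^(18/7)

Integral comparison: Σ_{k=1}^n k^(11/7) = ∫_0^n x^(11/7) dx + O(n^(11/7)). The integral is n^(1 + 11/7) / (1 + 11/7) = n^((11+7)/7) / ((11+7)/7) = (7/18) · n^(18/7).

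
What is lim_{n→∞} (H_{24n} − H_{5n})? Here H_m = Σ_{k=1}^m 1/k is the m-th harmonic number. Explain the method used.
lim = ln(24/5)

Euler-Maclaurin gives H_m = ln m + γ + 1/(2m) + O(1/m^2). The γ and O(1/m) terms cancel in the difference:
  H_{24n} − H_{5n} = ln(24n) − ln(5n) + O(1/n) = ln(24/5) + O(1/n).
Hence the limit is ln(24/5).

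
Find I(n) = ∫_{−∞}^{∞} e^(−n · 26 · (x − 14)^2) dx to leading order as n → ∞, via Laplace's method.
I(n) = sqrt(π/(26n))

Here φ(x) = 26 · (x − 14)^2 has its unique minimum at x* = 14 with φ(x*) = 0 and φ''(x*) = 52. Laplace's method gives
  I(n) ~ e^(−n φ(x*)) · sqrt(2π / (n · φ''(x*))) = sqrt(2π / (52n)) = sqrt(π/(26n)).
This is exact: substituting u = (x − 14)·sqrt(26n) gives I(n) = (1/sqrt(26n)) ∫_{−∞}^{∞} e^(−u^2) du = sqrt(π/(26n)).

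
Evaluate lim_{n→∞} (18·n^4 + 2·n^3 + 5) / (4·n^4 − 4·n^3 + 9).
lim = 18/4 = 9/2

For large n the leading n^4 terms dominate both numerator and denominator. Dividing top and bottom by n^4, every other term tends to 0, leaving 18/4 = 9/2.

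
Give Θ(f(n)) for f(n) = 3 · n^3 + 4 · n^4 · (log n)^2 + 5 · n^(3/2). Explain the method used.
f(n) ∈ Θ(n^4 · (log n)^2)

Compare the terms by growth order. For large n, n^a · (log n)^b dominates n^a' · (log n)^b' iff a > a', or (a = a' and b > b'). Ranking the 3 terms shows the dominant one is 4 · n^4 · (log n)^2. Hence f(n) ∈ Θ(n^4 · (log n)^2).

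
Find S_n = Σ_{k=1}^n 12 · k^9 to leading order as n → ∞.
S_n ~ 6 · n^10 / 5

By integral comparison (Euler-Maclaurin), Σ_{k=1}^n 12 · k^9 = 12 · ∫_0^n x^9 dx + O(n^9) = 12 · n^10/10 = 6 · n^10 / 5 + O(n^9). (Equivalently, Faulhaber's formula gives the same leading term.)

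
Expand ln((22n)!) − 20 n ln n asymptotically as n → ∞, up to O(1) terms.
ln((22n)!) − 20 n ln n = 2 n ln n + 22(ln 22 − 1) n + (1/2) ln(2π·22n) + O(1/n)

Stirling: ln((22n)!) = 22n ln(22n) − 22n + (1/2) ln(2π·22n) + O(1/n).
Expand 22n ln(22n) = 22n (ln n + ln 22) = 22n ln n + 22n ln 22.
Subtract 20n ln n: leading term is (22 − 20) n ln n = 2 n ln n. The next term is 22n ln 22 − 22n = 22(ln 22 − 1) n. Then the (1/2) ln(2π·22n) correction.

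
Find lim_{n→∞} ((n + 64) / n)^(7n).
lim = e^448

Rewrite as (1 + 64/n)^(7n). By the standard limit (1 + x/n)^n → e^x, we have (1 + 64/n)^n → e^64, and raising to the 7th power gives e^448.
More precisely, ln[(1 + 64/n)^(7n)] = 7n · ln(1 + 64/n) = 7n · (64/n + O(1/n^2)) = 448 + O(1/n) → 448.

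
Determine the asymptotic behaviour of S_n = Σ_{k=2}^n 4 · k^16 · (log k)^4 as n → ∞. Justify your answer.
S_n ~ 4 · n^17 · (log n)^4 / 17

By integral comparison, S_n = ∫_1^n 4 · x^16 · (log x)^4 dx + O(n^16 · (log n)^4). For the integral, the leading term of ∫_1^n x^16 (log x)^4 dx is n^17/17 · (log n)^4 (by repeated integration by parts; each step lowers the log-exponent and produces a relatively O(1/log n) correction). Hence S_n ~ 4 · n^17 · (log n)^4 / 17.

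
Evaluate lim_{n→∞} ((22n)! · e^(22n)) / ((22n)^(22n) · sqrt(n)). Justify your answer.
lim = sqrt(2π·22)

Stirling: (22n)! ~ sqrt(2π·22n) · (22n/e)^(22n). Hence
  (22n)! · e^(22n) / (22n)^(22n) ~ sqrt(2π·22n).
Dividing by sqrt(n): sqrt(2π·22n) / sqrt(n) = sqrt(2π·22) · n^((1−1)/2), so the limit is sqrt(2π·22).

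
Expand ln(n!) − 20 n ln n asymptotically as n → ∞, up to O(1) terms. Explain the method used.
ln(n!) − 20 n ln n = −19 n ln n − n + (1/2) ln(2π n) + O(1/n)

Stirling: ln((n)!) = n ln(n) − n + (1/2) ln(2π·n) + O(1/n).
Here n ln(n) = n ln n.
Subtract 20n ln n: leading term is (1 − 20) n ln n = −19 n ln n. The next term is −n. Then the (1/2) ln(2π·n) correction.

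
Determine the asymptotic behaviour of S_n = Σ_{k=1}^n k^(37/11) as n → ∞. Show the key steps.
S_n ~ (11/48) · n^(48/11)

Integral comparison: Σ_{k=1}^n k^(37/11) = ∫_0^n x^(37/11) dx + O(n^(37/11)). The integral is n^(1 + 37/11) / (1 + 37/11) = n^((37+11)/11) / ((37+11)/11) = (11/48) · n^(48/11).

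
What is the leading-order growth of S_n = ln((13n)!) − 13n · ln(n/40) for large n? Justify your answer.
S_n ~ 13n · (ln 520 − 1) + O(ln n)

Stirling: ln((13n)!) = 13n ln(13n) − 13n + O(ln n).
  S_n = 13n ln(13n) − 13n − 13n ln(n/40) + O(ln n)
      = 13n ln(13n) − 13n ln n + 13n ln 40 − 13n + O(ln n)
      = 13n ln 13 + 13n ln 40 − 13n + O(ln n)
      = 13n (ln 520 − 1) + O(ln n).
Numerically ln(520) − 1 ≈ 5.2538.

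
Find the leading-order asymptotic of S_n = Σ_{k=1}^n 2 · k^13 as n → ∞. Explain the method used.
S_n ~ n^14 / 7

By integral comparison (Euler-Maclaurin), Σ_{k=1}^n 2 · k^13 = 2 · ∫_0^n x^13 dx + O(n^13) = 2 · n^14/14 = n^14 / 7 + O(n^13). (Equivalently, Faulhaber's formula gives the same leading term.)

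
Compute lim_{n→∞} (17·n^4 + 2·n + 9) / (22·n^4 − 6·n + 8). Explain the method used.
lim = 17/22

For large n the leading n^4 terms dominate both numerator and denominator. Dividing top and bottom by n^4, every other term tends to 0, leaving 17/22.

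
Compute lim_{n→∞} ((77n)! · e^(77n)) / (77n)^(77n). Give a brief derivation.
lim = ∞

Stirling: (77n)! ~ sqrt(2π·77n) · (77n/e)^(77n). Hence
  (77n)! · e^(77n) / (77n)^(77n) ~ sqrt(2π·77n) = sqrt(2π·77) · sqrt(n) → ∞.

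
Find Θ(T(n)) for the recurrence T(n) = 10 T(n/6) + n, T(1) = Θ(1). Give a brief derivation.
T(n) = Θ(n^(log_6 10))

Master theorem: compare f(n) = n to n^(log_6 10) where log_6 10 ≈ 1.285. Since 1 < log_6 10, we have f(n) = O(n^(log_6 10 − ε)) for some ε > 0 — Case 1. Hence T(n) = Θ(n^(log_6 10)).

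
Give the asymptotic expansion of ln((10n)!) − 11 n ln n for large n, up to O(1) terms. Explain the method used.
ln((10n)!) − 11 n ln n = −n ln n + 10(ln 10 − 1) n + (1/2) ln(2π·10n) + O(1/n)

Stirling: ln((10n)!) = 10n ln(10n) − 10n + (1/2) ln(2π·10n) + O(1/n).
Expand 10n ln(10n) = 10n (ln n + ln 10) = 10n ln n + 10n ln 10.
Subtract 11n ln n: leading term is (10 − 11) n ln n = −n ln n. The next term is 10n ln 10 − 10n = 10(ln 10 − 1) n. Then the (1/2) ln(2π·10n) correction.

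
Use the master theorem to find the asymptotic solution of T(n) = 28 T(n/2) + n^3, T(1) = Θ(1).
T(n) = Θ(n^(log_2 28))

Master theorem: compare f(n) = n^3 to n^(log_2 28) where log_2 28 ≈ 4.807. Since 3 < log_2 28, we have f(n) = O(n^(log_2 28 − ε)) for some ε > 0 — Case 1. Hence T(n) = Θ(n^(log_2 28)).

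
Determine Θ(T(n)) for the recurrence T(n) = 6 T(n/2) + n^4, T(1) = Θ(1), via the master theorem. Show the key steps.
T(n) = Θ(n^4)

log_2 6 ≈ 2.585. f(n) = n^4 dominates n^(log_2 6) since 4 > 2.585, and the regularity condition a·f(n/b) = 6·(n/2)^4 = (6/16)·n^4 ≤ c·f(n) holds with c = 6/16 ≈ 0.375 < 1. So this is Case 3: T(n) = Θ(f(n)) = Θ(n^4).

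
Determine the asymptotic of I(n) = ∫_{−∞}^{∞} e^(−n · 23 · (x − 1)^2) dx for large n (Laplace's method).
I(n) = sqrt(π/(23n))

Here φ(x) = 23 · (x − 1)^2 has its unique minimum at x* = 1 with φ(x*) = 0 and φ''(x*) = 46. Laplace's method gives
  I(n) ~ e^(−n φ(x*)) · sqrt(2π / (n · φ''(x*))) = sqrt(2π / (46n)) = sqrt(π/(23n)).
This is exact: substituting u = (x − 1)·sqrt(23n) gives I(n) = (1/sqrt(23n)) ∫_{−∞}^{∞} e^(−u^2) du = sqrt(π/(23n)).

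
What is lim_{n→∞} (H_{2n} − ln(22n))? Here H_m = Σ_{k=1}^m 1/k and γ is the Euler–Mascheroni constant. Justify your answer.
lim = −ln 11 + γ

By Euler-Maclaurin, H_m = ln m + γ + O(1/m). So
  H_{2n} − ln(22n) = ln(2n) + γ − ln(22n) + O(1/n)
                       = ln(2/22) + γ + O(1/n).
Hence the limit is ln(2/22) + γ (= −ln 11).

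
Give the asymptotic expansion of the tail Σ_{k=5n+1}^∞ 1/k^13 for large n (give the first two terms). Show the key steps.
Σ_{k>5n} 1/k^13 = 1/(12 · (5n)^12) − 1/(2 · (5n)^13) + O(1/(5n)^14)

Compare to the integral: ∫_{5n}^∞ x^(−13) dx = [−x^(−12)/12]_{5n}^∞ = 1/((13−1)·(5n)^12). The Euler-Maclaurin correction adds −f(5n)/2 = −1/(2·(5n)^13). Euler-Maclaurin then gives
  Σ_{k>5n} 1/k^13 = ∫_{5n}^∞ dx/x^13 − 1/(2·(5n)^13) + O(1/(5n)^14).
(Equivalently this is ζ(13) − Σ_{k≤5n} 1/k^13.)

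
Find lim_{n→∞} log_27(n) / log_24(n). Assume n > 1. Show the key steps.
lim = ln(24) / ln(27) = log_27(24)

Change of base: log_27(n) = ln n / ln 27 and log_24(n) = ln n / ln 24. The ratio is (ln n / ln 27) · (ln 24 / ln n) = ln 24 / ln 27, a constant independent of n. So the limit is ln 24 / ln 27 = log_27(24).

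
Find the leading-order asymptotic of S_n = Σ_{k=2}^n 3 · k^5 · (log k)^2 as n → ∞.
S_n ~ n^6 · (log n)^2 / 2

By integral comparison, S_n = ∫_1^n 3 · x^5 · (log x)^2 dx + O(n^5 · (log n)^2). For the integral, the leading term of ∫_1^n x^5 (log x)^2 dx is n^6/6 · (log n)^2 (by repeated integration by parts; each step lowers the log-exponent and produces a relatively O(1/log n) correction). Hence S_n ~ n^6 · (log n)^2 / 2.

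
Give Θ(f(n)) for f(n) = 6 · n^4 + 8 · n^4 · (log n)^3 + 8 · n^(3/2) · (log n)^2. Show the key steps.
f(n) ∈ Θ(n^4 · (log n)^3)

Compare the terms by growth order. For large n, n^a · (log n)^b dominates n^a' · (log n)^b' iff a > a', or (a = a' and b > b'). Ranking the 3 terms shows the dominant one is 8 · n^4 · (log n)^3. Hence f(n) ∈ Θ(n^4 · (log n)^3).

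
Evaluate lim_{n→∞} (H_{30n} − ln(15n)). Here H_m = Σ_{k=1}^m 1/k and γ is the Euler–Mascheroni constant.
lim = ln 2 + γ

By Euler-Maclaurin, H_m = ln m + γ + O(1/m). So
  H_{30n} − ln(15n) = ln(30n) + γ − ln(15n) + O(1/n)
                       = ln(30/15) + γ + O(1/n).
Hence the limit is ln(30/15) + γ (= ln 2).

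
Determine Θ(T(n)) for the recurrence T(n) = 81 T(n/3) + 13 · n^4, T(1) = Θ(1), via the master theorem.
T(n) = Θ(n^4 log n)

log_3 81 = 4, and f(n) = 13 · n^4 = Θ(n^(log_3 81)). This is Case 2 of the master theorem: T(n) = Θ(f(n) · log n) = Θ(n^4 log n).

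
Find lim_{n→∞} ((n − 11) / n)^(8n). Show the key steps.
lim = e^(−88)

Rewrite as (1 − 11/n)^(8n). By the standard limit (1 + x/n)^n → e^x, we have (1 − 11/n)^n → e^(−11), and raising to the 8th power gives e^(−88).
More precisely, ln[(1 − 11/n)^(8n)] = 8n · ln(1 − 11/n) = 8n · (-11/n + O(1/n^2)) = -88 + O(1/n) → -88.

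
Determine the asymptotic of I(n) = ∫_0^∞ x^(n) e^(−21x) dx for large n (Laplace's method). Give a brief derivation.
I(n) ~ (sqrt(2π·n) / 21) · (n/(21e))^(n)

Write the integrand as exp(n ln x − 21x) and set f(x) = n ln x − 21x. Then f'(x) = n/x − 21 = 0 at x* = n/21, and f''(x*) = −n/x*^2 = −21^2/(n). Laplace's method (interior maximum) gives
  I(n) ~ e^(f(x*)) · sqrt(2π / |f''(x*)|)
        = exp(n ln(n/21) − n) · sqrt(2π · n / 21^2)
        = (n/21)^(n) e^(−n) · sqrt(2π·n) / 21
        = (sqrt(2π·n) / 21) · (n/(21e))^(n).
This matches Γ(n+1)/21^(n+1) with Stirling applied to Γ.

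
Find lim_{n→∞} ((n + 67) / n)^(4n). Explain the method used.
lim = e^268

Rewrite as (1 + 67/n)^(4n). By the standard limit (1 + x/n)^n → e^x, we have (1 + 67/n)^n → e^67, and raising to the 4th power gives e^268.
More precisely, ln[(1 + 67/n)^(4n)] = 4n · ln(1 + 67/n) = 4n · (67/n + O(1/n^2)) = 268 + O(1/n) → 268.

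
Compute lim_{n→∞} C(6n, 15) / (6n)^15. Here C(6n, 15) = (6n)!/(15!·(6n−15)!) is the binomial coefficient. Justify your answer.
lim = 1/15! = 1/1307674368000

With N = 6n → ∞: C(N, 15) / N^15 = [N(N−1)…(N−14)] / (15! · N^15) = (1/15!) · 1 · (1 − 1/(6n)) · … · (1 − 14/(6n)). Each factor → 1 as N → ∞, so the limit is 1/15! = 1/1307674368000.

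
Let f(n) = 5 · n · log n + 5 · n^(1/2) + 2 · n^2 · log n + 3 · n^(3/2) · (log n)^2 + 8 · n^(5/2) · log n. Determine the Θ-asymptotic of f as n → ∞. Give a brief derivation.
f(n) ∈ Θ(n^(5/2) · log n)

Compare the terms by growth order. For large n, n^a · (log n)^b dominates n^a' · (log n)^b' iff a > a', or (a = a' and b > b'). Ranking the 5 terms shows the dominant one is 8 · n^(5/2) · log n. Hence f(n) ∈ Θ(n^(5/2) · log n).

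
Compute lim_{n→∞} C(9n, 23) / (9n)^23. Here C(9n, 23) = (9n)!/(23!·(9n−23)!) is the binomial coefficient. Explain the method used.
lim = 1/23! = 1/25852016738884976640000

With N = 9n → ∞: C(N, 23) / N^23 = [N(N−1)…(N−22)] / (23! · N^23) = (1/23!) · 1 · (1 − 1/(9n)) · … · (1 − 22/(9n)). Each factor → 1 as N → ∞, so the limit is 1/23! = 1/25852016738884976640000.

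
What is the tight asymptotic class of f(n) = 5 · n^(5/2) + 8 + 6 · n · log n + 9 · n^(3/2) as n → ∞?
f(n) ∈ Θ(n^(5/2))

Compare the terms by growth order. For large n, n^a · (log n)^b dominates n^a' · (log n)^b' iff a > a', or (a = a' and b > b'). Ranking the 4 terms shows the dominant one is 5 · n^(5/2). Hence f(n) ∈ Θ(n^(5/2)).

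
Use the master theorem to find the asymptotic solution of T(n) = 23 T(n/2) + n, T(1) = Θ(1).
T(n) = Θ(n^(log_2 23))

Master theorem: compare f(n) = n to n^(log_2 23) where log_2 23 ≈ 4.524. Since 1 < log_2 23, we have f(n) = O(n^(log_2 23 − ε)) for some ε > 0 — Case 1. Hence T(n) = Θ(n^(log_2 23)).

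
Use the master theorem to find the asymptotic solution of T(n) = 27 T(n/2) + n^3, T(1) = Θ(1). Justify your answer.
T(n) = Θ(n^(log_2 27))

Master theorem: compare f(n) = n^3 to n^(log_2 27) where log_2 27 ≈ 4.755. Since 3 < log_2 27, we have f(n) = O(n^(log_2 27 − ε)) for some ε > 0 — Case 1. Hence T(n) = Θ(n^(log_2 27)).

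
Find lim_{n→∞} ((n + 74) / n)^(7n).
lim = e^518

Rewrite as (1 + 74/n)^(7n). By the standard limit (1 + x/n)^n → e^x, we have (1 + 74/n)^n → e^74, and raising to the 7th power gives e^518.
More precisely, ln[(1 + 74/n)^(7n)] = 7n · ln(1 + 74/n) = 7n · (74/n + O(1/n^2)) = 518 + O(1/n) → 518.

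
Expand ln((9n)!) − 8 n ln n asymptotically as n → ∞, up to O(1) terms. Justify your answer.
ln((9n)!) − 8 n ln n = n ln n + 9(ln 9 − 1) n + (1/2) ln(2π·9n) + O(1/n)

Stirling: ln((9n)!) = 9n ln(9n) − 9n + (1/2) ln(2π·9n) + O(1/n).
Expand 9n ln(9n) = 9n (ln n + ln 9) = 9n ln n + 9n ln 9.
Subtract 8n ln n: leading term is (9 − 8) n ln n = n ln n. The next term is 9n ln 9 − 9n = 9(ln 9 − 1) n. Then the (1/2) ln(2π·9n) correction.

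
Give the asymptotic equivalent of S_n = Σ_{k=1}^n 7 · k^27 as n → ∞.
S_n ~ n^28 / 4

By integral comparison (Euler-Maclaurin), Σ_{k=1}^n 7 · k^27 = 7 · ∫_0^n x^27 dx + O(n^27) = 7 · n^28/28 = n^28 / 4 + O(n^27). (Equivalently, Faulhaber's formula gives the same leading term.)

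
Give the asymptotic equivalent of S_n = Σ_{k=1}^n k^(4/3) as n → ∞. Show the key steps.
S_n ~ (3/7) · n^(7/3)

Integral comparison: Σ_{k=1}^n k^(4/3) = ∫_0^n x^(4/3) dx + O(n^(4/3)). The integral is n^(1 + 4/3) / (1 + 4/3) = n^((4+3)/3) / ((4+3)/3) = (3/7) · n^(7/3).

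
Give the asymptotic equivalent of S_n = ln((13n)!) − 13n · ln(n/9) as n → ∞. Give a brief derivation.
S_n ~ 13n · (ln 117 − 1) + O(ln n)

Stirling: ln((13n)!) = 13n ln(13n) − 13n + O(ln n).
  S_n = 13n ln(13n) − 13n − 13n ln(n/9) + O(ln n)
      = 13n ln(13n) − 13n ln n + 13n ln 9 − 13n + O(ln n)
      = 13n ln 13 + 13n ln 9 − 13n + O(ln n)
      = 13n (ln 117 − 1) + O(ln n).
Numerically ln(117) − 1 ≈ 3.7622.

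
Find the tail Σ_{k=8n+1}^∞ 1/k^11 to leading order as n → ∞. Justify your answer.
Σ_{k>8n} 1/k^11 ~ 1/(10 · (8n)^10)

Compare to the integral: ∫_{8n}^∞ x^(−11) dx = [−x^(−10)/10]_{8n}^∞ = 1/((11−1)·(8n)^10). Euler-Maclaurin then gives
  Σ_{k>8n} 1/k^11 = ∫_{8n}^∞ dx/x^11 − 1/(2·(8n)^11) + O(1/(8n)^12).
(Equivalently this is ζ(11) − Σ_{k≤8n} 1/k^11.)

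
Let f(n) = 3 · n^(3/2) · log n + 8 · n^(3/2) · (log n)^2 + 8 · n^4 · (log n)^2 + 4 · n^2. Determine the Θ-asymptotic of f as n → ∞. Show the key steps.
f(n) ∈ Θ(n^4 · (log n)^2)

Compare the terms by growth order. For large n, n^a · (log n)^b dominates n^a' · (log n)^b' iff a > a', or (a = a' and b > b'). Ranking the 4 terms shows the dominant one is 8 · n^4 · (log n)^2. Hence f(n) ∈ Θ(n^4 · (log n)^2).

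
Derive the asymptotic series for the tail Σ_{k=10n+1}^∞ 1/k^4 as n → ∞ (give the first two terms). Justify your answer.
Σ_{k>10n} 1/k^4 = 1/(3 · (10n)^3) − 1/(2 · (10n)^4) + O(1/(10n)^5)

Compare to the integral: ∫_{10n}^∞ x^(−4) dx = [−x^(−3)/3]_{10n}^∞ = 1/((4−1)·(10n)^3). The Euler-Maclaurin correction adds −f(10n)/2 = −1/(2·(10n)^4). Euler-Maclaurin then gives
  Σ_{k>10n} 1/k^4 = ∫_{10n}^∞ dx/x^4 − 1/(2·(10n)^4) + O(1/(10n)^5).
(Equivalently this is ζ(4) − Σ_{k≤10n} 1/k^4.)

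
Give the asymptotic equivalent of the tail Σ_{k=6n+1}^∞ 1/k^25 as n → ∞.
Σ_{k>6n} 1/k^25 ~ 1/(24 · (6n)^24)

Compare to the integral: ∫_{6n}^∞ x^(−25) dx = [−x^(−24)/24]_{6n}^∞ = 1/((25−1)·(6n)^24). Euler-Maclaurin then gives
  Σ_{k>6n} 1/k^25 = ∫_{6n}^∞ dx/x^25 − 1/(2·(6n)^25) + O(1/(6n)^26).
(Equivalently this is ζ(25) − Σ_{k≤6n} 1/k^25.)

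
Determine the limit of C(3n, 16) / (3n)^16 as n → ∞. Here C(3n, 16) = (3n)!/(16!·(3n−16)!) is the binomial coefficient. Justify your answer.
lim = 1/16! = 1/20922789888000

With N = 3n → ∞: C(N, 16) / N^16 = [N(N−1)…(N−15)] / (16! · N^16) = (1/16!) · 1 · (1 − 1/(3n)) · … · (1 − 15/(3n)). Each factor → 1 as N → ∞, so the limit is 1/16! = 1/20922789888000.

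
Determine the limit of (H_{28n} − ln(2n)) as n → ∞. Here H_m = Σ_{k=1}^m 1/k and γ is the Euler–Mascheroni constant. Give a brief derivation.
lim = ln 14 + γ

By Euler-Maclaurin, H_m = ln m + γ + O(1/m). So
  H_{28n} − ln(2n) = ln(28n) + γ − ln(2n) + O(1/n)
                       = ln(28/2) + γ + O(1/n).
Hence the limit is ln(28/2) + γ (= ln 14).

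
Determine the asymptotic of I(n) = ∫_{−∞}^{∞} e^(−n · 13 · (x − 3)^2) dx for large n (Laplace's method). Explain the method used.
I(n) = sqrt(π/(13n))

Here φ(x) = 13 · (x − 3)^2 has its unique minimum at x* = 3 with φ(x*) = 0 and φ''(x*) = 26. Laplace's method gives
  I(n) ~ e^(−n φ(x*)) · sqrt(2π / (n · φ''(x*))) = sqrt(2π / (26n)) = sqrt(π/(13n)).
This is exact: substituting u = (x − 3)·sqrt(13n) gives I(n) = (1/sqrt(13n)) ∫_{−∞}^{∞} e^(−u^2) du = sqrt(π/(13n)).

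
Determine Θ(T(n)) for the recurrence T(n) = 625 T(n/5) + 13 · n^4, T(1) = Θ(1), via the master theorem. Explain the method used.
T(n) = Θ(n^4 log n)

log_5 625 = 4, and f(n) = 13 · n^4 = Θ(n^(log_5 625)). This is Case 2 of the master theorem: T(n) = Θ(f(n) · log n) = Θ(n^4 log n).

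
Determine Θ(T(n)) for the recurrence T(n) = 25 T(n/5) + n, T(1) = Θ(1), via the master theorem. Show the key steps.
T(n) = Θ(n^2)

Master theorem: compare f(n) = n to n^(log_5 25) where log_5 25 = 2. Since 1 < log_5 25, we have f(n) = O(n^(log_5 25 − ε)) for some ε > 0 — Case 1. Hence T(n) = Θ(n^(log_5 25)) = Θ(n^2).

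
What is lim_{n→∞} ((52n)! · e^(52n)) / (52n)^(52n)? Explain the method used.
lim = ∞

Stirling: (52n)! ~ sqrt(2π·52n) · (52n/e)^(52n). Hence
  (52n)! · e^(52n) / (52n)^(52n) ~ sqrt(2π·52n) = sqrt(2π·52) · sqrt(n) → ∞.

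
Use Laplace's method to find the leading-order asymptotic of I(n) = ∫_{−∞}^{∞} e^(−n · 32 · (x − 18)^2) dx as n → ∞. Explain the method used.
I(n) = sqrt(π/(32n))

Here φ(x) = 32 · (x − 18)^2 has its unique minimum at x* = 18 with φ(x*) = 0 and φ''(x*) = 64. Laplace's method gives
  I(n) ~ e^(−n φ(x*)) · sqrt(2π / (n · φ''(x*))) = sqrt(2π / (64n)) = sqrt(π/(32n)).
This is exact: substituting u = (x − 18)·sqrt(32n) gives I(n) = (1/sqrt(32n)) ∫_{−∞}^{∞} e^(−u^2) du = sqrt(π/(32n)).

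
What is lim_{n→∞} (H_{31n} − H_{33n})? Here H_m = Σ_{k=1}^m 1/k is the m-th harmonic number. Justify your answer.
lim = ln(31/33)

Euler-Maclaurin gives H_m = ln m + γ + 1/(2m) + O(1/m^2). The γ and O(1/m) terms cancel in the difference:
  H_{31n} − H_{33n} = ln(31n) − ln(33n) + O(1/n) = ln(31/33) + O(1/n).
Hence the limit is ln(31/33).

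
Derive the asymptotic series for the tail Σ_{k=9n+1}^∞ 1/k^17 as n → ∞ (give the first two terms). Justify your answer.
Σ_{k>9n} 1/k^17 = 1/(16 · (9n)^16) − 1/(2 · (9n)^17) + O(1/(9n)^18)

Compare to the integral: ∫_{9n}^∞ x^(−17) dx = [−x^(−16)/16]_{9n}^∞ = 1/((17−1)·(9n)^16). The Euler-Maclaurin correction adds −f(9n)/2 = −1/(2·(9n)^17). Euler-Maclaurin then gives
  Σ_{k>9n} 1/k^17 = ∫_{9n}^∞ dx/x^17 − 1/(2·(9n)^17) + O(1/(9n)^18).
(Equivalently this is ζ(17) − Σ_{k≤9n} 1/k^17.)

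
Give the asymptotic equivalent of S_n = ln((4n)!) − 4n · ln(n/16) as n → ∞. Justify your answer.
S_n ~ 4n · (ln 64 − 1) + O(ln n)

Stirling: ln((4n)!) = 4n ln(4n) − 4n + O(ln n).
  S_n = 4n ln(4n) − 4n − 4n ln(n/16) + O(ln n)
      = 4n ln(4n) − 4n ln n + 4n ln 16 − 4n + O(ln n)
      = 4n ln 4 + 4n ln 16 − 4n + O(ln n)
      = 4n (ln 64 − 1) + O(ln n).
Numerically ln(64) − 1 ≈ 3.1589.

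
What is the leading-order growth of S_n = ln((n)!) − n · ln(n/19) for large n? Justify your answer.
S_n ~ n · (ln 19 − 1) + O(ln n)

Stirling: ln((n)!) = n ln(n) − n + O(ln n).
  S_n = n ln(n) − n − n ln(n/19) + O(ln n)
      = n ln(n) − n ln n + n ln 19 − n + O(ln n)
      = n ln 19 − n + O(ln n)
      = n (ln 19 − 1) + O(ln n).
Numerically ln(19) − 1 ≈ 1.9444.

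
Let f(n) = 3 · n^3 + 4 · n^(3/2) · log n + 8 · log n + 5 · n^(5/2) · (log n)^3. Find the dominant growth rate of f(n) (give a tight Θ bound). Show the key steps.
f(n) ∈ Θ(n^3)

Compare the terms by growth order. For large n, n^a · (log n)^b dominates n^a' · (log n)^b' iff a > a', or (a = a' and b > b'). Ranking the 4 terms shows the dominant one is 3 · n^3. Hence f(n) ∈ Θ(n^3).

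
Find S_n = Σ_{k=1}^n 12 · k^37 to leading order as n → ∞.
S_n ~ 6 · n^38 / 19

By integral comparison (Euler-Maclaurin), Σ_{k=1}^n 12 · k^37 = 12 · ∫_0^n x^37 dx + O(n^37) = 12 · n^38/38 = 6 · n^38 / 19 + O(n^37). (Equivalently, Faulhaber's formula gives the same leading term.)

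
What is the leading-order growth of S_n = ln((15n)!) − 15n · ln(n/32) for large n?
S_n ~ 15n · (ln 480 − 1) + O(ln n)

Stirling: ln((15n)!) = 15n ln(15n) − 15n + O(ln n).
  S_n = 15n ln(15n) − 15n − 15n ln(n/32) + O(ln n)
      = 15n ln(15n) − 15n ln n + 15n ln 32 − 15n + O(ln n)
      = 15n ln 15 + 15n ln 32 − 15n + O(ln n)
      = 15n (ln 480 − 1) + O(ln n).
Numerically ln(480) − 1 ≈ 5.1738.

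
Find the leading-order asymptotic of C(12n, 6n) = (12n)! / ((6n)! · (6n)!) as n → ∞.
C(12n, 6n) ~ (4)^(6n) · sqrt(1/(π·6n))

Write N = 6n. Apply Stirling to each factorial:
  (2N)! ~ sqrt(2π·2N) · (2N/e)^(2N),
  N! ~ sqrt(2π N) · (N/e)^N,
  (1N)! ~ sqrt(2π·1N) · (1N/e)^(1N).
The exponential factors combine to (2N)^(2N) / (N^N · (1N)^(1N)) = 2^(2N)/1^(1N) = (2^2/1^1)^N = (4)^N.
The square-root prefactors combine to sqrt(2π·2N) / (sqrt(2π N)·sqrt(2π·1N)) = sqrt(2 / (2π·1·N)) = sqrt(1/(π·6n)).
Substituting N = 6n: C(12n, 6n) ~ (4)^(6n) · sqrt(1/(π·6n)).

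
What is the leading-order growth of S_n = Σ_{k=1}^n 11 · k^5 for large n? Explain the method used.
S_n ~ 11 · n^6 / 6

By integral comparison (Euler-Maclaurin), Σ_{k=1}^n 11 · k^5 = 11 · ∫_0^n x^5 dx + O(n^5) = 11 · n^6/6 + O(n^5). (Equivalently, Faulhaber's formula gives the same leading term.)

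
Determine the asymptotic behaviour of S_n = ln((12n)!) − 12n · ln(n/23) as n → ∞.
S_n ~ 12n · (ln 276 − 1) + O(ln n)

Stirling: ln((12n)!) = 12n ln(12n) − 12n + O(ln n).
  S_n = 12n ln(12n) − 12n − 12n ln(n/23) + O(ln n)
      = 12n ln(12n) − 12n ln n + 12n ln 23 − 12n + O(ln n)
      = 12n ln 12 + 12n ln 23 − 12n + O(ln n)
      = 12n (ln 276 − 1) + O(ln n).
Numerically ln(276) − 1 ≈ 4.6204.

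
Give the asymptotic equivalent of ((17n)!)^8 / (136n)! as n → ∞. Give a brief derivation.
((17n)!)^8/(136n)! ~ ((2π·17n)^(7/2) / sqrt(8)) · 8^(−8·17n)  →  0

Write N = 17n. Stirling: N! ~ sqrt(2π N)(N/e)^N and (8N)! ~ sqrt(2π·8N)·(8N/e)^(8N).
  (N!)^8/(8N)! ~ (2π N)^(8/2) (N/e)^(8N) / [sqrt(2π·8N) (8N/e)^(8N)]
     = (2π N)^(8/2) / sqrt(2π·8N) · (N/(8N))^(8N)
     = (2π N)^((8−1)/2) / sqrt(8) · 8^(−8N).
Since 8^8 > 1, the factor 8^(−8N) decays exponentially, so the ratio → 0. Substituting N = 17n gives the stated form.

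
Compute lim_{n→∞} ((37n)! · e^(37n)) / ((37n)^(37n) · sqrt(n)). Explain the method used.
lim = sqrt(2π·37)

Stirling: (37n)! ~ sqrt(2π·37n) · (37n/e)^(37n). Hence
  (37n)! · e^(37n) / (37n)^(37n) ~ sqrt(2π·37n).
Dividing by sqrt(n): sqrt(2π·37n) / sqrt(n) = sqrt(2π·37) · n^((1−1)/2), so the limit is sqrt(2π·37).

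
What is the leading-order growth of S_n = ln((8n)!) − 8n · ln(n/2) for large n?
S_n ~ 8n · (ln 16 − 1) + O(ln n)

Stirling: ln((8n)!) = 8n ln(8n) − 8n + O(ln n).
  S_n = 8n ln(8n) − 8n − 8n ln(n/2) + O(ln n)
      = 8n ln(8n) − 8n ln n + 8n ln 2 − 8n + O(ln n)
      = 8n ln 8 + 8n ln 2 − 8n + O(ln n)
      = 8n (ln 16 − 1) + O(ln n).
Numerically ln(16) − 1 ≈ 1.7726.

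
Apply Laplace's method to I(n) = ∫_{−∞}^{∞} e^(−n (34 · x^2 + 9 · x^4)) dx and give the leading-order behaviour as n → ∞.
I(n) ~ sqrt(π/(34n))

φ(x) = 34 · x^2 + 9 · x^4 has its unique global minimum at x* = 0 (since φ'(x) = 68x + 36x^3 = 0 only at x = 0 for real x with both coefficients positive, and φ → ∞ as |x| → ∞). At x* = 0, φ(0) = 0 and φ''(0) = 68. Laplace's method then gives
  I(n) ~ sqrt(2π / (n · φ''(0))) · e^(−n φ(0)) = sqrt(2π / (68n)) = sqrt(π/(34n)).
The 9 · x^4 term contributes only at subleading order (an O(1/n) relative correction).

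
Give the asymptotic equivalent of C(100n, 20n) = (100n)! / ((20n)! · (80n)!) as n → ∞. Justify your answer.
C(100n, 20n) ~ (3125/256)^(20n) · sqrt(5/(8π·20n))

Write N = 20n. Apply Stirling to each factorial:
  (5N)! ~ sqrt(2π·5N) · (5N/e)^(5N),
  N! ~ sqrt(2π N) · (N/e)^N,
  (4N)! ~ sqrt(2π·4N) · (4N/e)^(4N).
The exponential factors combine to (5N)^(5N) / (N^N · (4N)^(4N)) = 5^(5N)/4^(4N) = (5^5/4^4)^N = (3125/256)^N.
The square-root prefactors combine to sqrt(2π·5N) / (sqrt(2π N)·sqrt(2π·4N)) = sqrt(5 / (2π·4·N)) = sqrt(5/(8π·20n)).
Substituting N = 20n: C(100n, 20n) ~ (3125/256)^(20n) · sqrt(5/(8π·20n)).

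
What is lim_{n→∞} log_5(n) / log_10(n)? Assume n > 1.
lim = ln(10) / ln(5) = log_5(10)

Change of base: log_5(n) = ln n / ln 5 and log_10(n) = ln n / ln 10. The ratio is (ln n / ln 5) · (ln 10 / ln n) = ln 10 / ln 5, a constant independent of n. So the limit is ln 10 / ln 5 = log_5(10).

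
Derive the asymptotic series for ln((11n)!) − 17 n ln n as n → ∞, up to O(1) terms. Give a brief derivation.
ln((11n)!) − 17 n ln n = −6 n ln n + 11(ln 11 − 1) n + (1/2) ln(2π·11n) + O(1/n)

Stirling: ln((11n)!) = 11n ln(11n) − 11n + (1/2) ln(2π·11n) + O(1/n).
Expand 11n ln(11n) = 11n (ln n + ln 11) = 11n ln n + 11n ln 11.
Subtract 17n ln n: leading term is (11 − 17) n ln n = −6 n ln n. The next term is 11n ln 11 − 11n = 11(ln 11 − 1) n. Then the (1/2) ln(2π·11n) correction.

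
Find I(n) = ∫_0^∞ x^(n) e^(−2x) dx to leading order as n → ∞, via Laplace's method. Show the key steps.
I(n) ~ (sqrt(2π·n) / 2) · (n/(2e))^(n)

Write the integrand as exp(n ln x − 2x) and set f(x) = n ln x − 2x. Then f'(x) = n/x − 2 = 0 at x* = n/2, and f''(x*) = −n/x*^2 = −2^2/(n). Laplace's method (interior maximum) gives
  I(n) ~ e^(f(x*)) · sqrt(2π / |f''(x*)|)
        = exp(n ln(n/2) − n) · sqrt(2π · n / 2^2)
        = (n/2)^(n) e^(−n) · sqrt(2π·n) / 2
        = (sqrt(2π·n) / 2) · (n/(2e))^(n).
This matches Γ(n+1)/2^(n+1) with Stirling applied to Γ.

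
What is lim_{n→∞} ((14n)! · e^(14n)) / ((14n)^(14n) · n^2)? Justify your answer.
lim = 0

Stirling: (14n)! ~ sqrt(2π·14n) · (14n/e)^(14n). Hence
  (14n)! · e^(14n) / (14n)^(14n) ~ sqrt(2π·14n).
Dividing by n^2: sqrt(2π·14n) / n^2 = sqrt(2π·14) · n^((1−4)/2), so the expression behaves like sqrt(2π·14) · n^((1−4)/2) → 0.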